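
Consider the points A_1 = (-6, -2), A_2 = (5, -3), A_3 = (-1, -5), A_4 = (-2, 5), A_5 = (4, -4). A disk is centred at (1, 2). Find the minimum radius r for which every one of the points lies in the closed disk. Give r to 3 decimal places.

The required radius is the distance from (1, 2) to the farthest point.
Squared distances: 65, 41, 53, 18, 45.
Maximum is 65, attained at A_1.
r = √65 ≈ 8.062.

8.062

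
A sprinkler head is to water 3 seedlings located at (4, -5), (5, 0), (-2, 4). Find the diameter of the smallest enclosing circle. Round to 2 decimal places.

Call the three points A, B, C in the order given.
Side lengths²: AB² = 26, AC² = 117, BC² = 65.
Since AC² = 117 ≥ 65 + 26 = 91, the angle opposite AC is not acute, so the smallest enclosing circle has AC as diameter.
Centre = midpoint of AC = (1, -0.5), r² = 117/4 = 29.25.
Diameter = 2r = 2√(29.25) ≈ 10.82.

10.82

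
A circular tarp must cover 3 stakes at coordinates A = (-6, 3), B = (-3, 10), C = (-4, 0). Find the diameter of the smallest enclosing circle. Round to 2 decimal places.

10.05

Side lengths²: AB² = 58, AC² = 13, BC² = 101.
Since BC² = 101 ≥ 58 + 13 = 71, the angle opposite BC is not acute, so the smallest enclosing circle has BC as diameter.
Centre = midpoint of BC = (-3.5, 5), r² = 101/4 = 25.25.
Diameter = 2r = 2√(25.25) ≈ 10.05.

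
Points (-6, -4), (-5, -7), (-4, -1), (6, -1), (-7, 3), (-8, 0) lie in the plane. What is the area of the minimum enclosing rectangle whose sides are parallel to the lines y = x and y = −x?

In coordinates u = x + y, v = x − y the rectangle is axis-aligned; the map (x,y)→(u,v) scales areas by 2.
u-values: -10, -12, -5, 5, -4, -8; range = 5 − (-12) = 17.
v-values: -2, 2, -3, 7, -10, -8; range = 7 − (-10) = 17.
Area = (17 × 17) / 2 = 144.5.

144.5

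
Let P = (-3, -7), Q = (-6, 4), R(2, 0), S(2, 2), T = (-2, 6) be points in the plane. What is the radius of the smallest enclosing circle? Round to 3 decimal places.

The minimum enclosing circle of a finite set is fixed by two of the points (as a diameter) or three (as a circumcircle).
The farthest pair is P–T with squared distance 170. The circle on this segment as diameter has centre (-2.5, -0.5) and r² = 170/4 = 42.5.
Check Q: distance² to centre = 32.5 ≤ 42.5, so it lies inside.
All remaining points lie in this disk, and no smaller disk contains both endpoints, so this is the minimum enclosing circle.
r = √(42.5) ≈ 6.519.

6.519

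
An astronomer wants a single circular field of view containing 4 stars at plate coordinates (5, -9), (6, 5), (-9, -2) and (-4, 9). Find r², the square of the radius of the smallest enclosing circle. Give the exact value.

The minimum enclosing circle of a finite set is fixed by two of the points (as a diameter) or three (as a circumcircle).
The farthest pair is (5, -9)–(-4, 9) with squared distance 405. The circle on this segment as diameter has centre (0.5, 0) and r² = 405/4 = 101.25.
Check (6, 5): distance² to centre = 55.25 ≤ 101.25, so it lies inside.
All remaining points lie in this disk, and no smaller disk contains both endpoints, so this is the minimum enclosing circle.

101.25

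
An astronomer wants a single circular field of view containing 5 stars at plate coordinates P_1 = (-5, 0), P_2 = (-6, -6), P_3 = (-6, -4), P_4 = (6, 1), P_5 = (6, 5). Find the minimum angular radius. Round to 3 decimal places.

8.139

The farthest pair is P_2–P_5 with squared distance 265. The circle on this segment as diameter has centre (0, -0.5) and r² = 265/4 = 66.25.
Check P_1: distance² to centre = 25.25 ≤ 66.25, so it lies inside.
All remaining points lie in this disk, and no smaller disk contains both endpoints, so this is the minimum enclosing circle.
r = √(66.25) ≈ 8.139.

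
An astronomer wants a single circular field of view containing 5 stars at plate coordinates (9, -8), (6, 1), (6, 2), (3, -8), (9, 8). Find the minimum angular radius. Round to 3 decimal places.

8.544

By Welzl's lemma the MEC is supported by two points (diametrically opposite) or three points (on a circumcircle).
The farthest pair is (3, -8)–(9, 8) with squared distance 292. The circle on this segment as diameter has centre (6, 0) and r² = 292/4 = 73.
Check (9, -8): distance² to centre = 73 ≤ 73, so it lies inside.
All remaining points lie in this disk, and no smaller disk contains both endpoints, so this is the minimum enclosing circle.
r = √73 ≈ 8.544.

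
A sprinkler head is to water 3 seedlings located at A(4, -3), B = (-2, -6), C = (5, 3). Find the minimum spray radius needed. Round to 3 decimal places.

Side lengths²: AB² = 45, AC² = 37, BC² = 130.
Since BC² = 130 ≥ 45 + 37 = 82, the angle opposite BC is not acute, so the smallest enclosing circle has BC as diameter.
Centre = midpoint of BC = (1.5, -1.5), r² = 130/4 = 32.5.
r = √(32.5) ≈ 5.701.

5.701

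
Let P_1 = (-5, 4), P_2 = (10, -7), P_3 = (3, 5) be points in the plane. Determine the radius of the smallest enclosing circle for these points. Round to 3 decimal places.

Side lengths²: P_1P_2² = 346, P_1P_3² = 65, P_2P_3² = 193.
Since P_1P_2² = 346 ≥ 193 + 65 = 258, the angle opposite P_1P_2 is not acute, so the smallest enclosing circle has P_1P_2 as diameter.
Centre = midpoint of P_1P_2 = (2.5, -1.5), r² = 346/4 = 86.5.
r = √(86.5) ≈ 9.301.

9.301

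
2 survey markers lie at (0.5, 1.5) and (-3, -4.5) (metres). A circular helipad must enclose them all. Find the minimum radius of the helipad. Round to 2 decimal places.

The smallest circle enclosing two points has them as diameter endpoints.
Centre = midpoint = (-1.25, -1.5); r² = |(0.5, 1.5)−(-3, -4.5)|²/4 = 48.25/4 = 12.0625.
r = √(12.0625) ≈ 3.47.

3.47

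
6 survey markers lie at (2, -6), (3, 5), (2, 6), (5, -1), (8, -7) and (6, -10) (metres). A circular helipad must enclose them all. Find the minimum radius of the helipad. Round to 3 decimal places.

8.246

The minimum enclosing circle of a finite set is fixed by two of the points (as a diameter) or three (as a circumcircle).
The farthest pair is (2, 6)–(6, -10) with squared distance 272. The circle on this segment as diameter has centre (4, -2) and r² = 272/4 = 68.
Check (2, -6): distance² to centre = 20 ≤ 68, so it lies inside.
All remaining points lie in this disk, and no smaller disk contains both endpoints, so this is the minimum enclosing circle.
r = √68 ≈ 8.246.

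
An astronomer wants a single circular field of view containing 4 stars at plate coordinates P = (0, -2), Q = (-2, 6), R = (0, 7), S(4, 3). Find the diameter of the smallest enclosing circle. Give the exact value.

A smallest enclosing disk is always determined by at most three of the input points on its boundary.
The farthest pair is P–R with squared distance 81. The circle on this segment as diameter has centre (0, 2.5) and r² = 81/4 = 20.25.
Check Q: distance² to centre = 16.25 ≤ 20.25, so it lies inside.
All remaining points lie in this disk, and no smaller disk contains both endpoints, so this is the minimum enclosing circle.
Diameter = 2r = 2√(20.25) = 9.

9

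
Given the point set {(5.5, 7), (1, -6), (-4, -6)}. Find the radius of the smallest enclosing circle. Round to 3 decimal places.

8.051

Call the three points A, B, C in the order given.
Side lengths²: AB² = 189.25, AC² = 259.25, BC² = 25.
Since AC² = 259.25 ≥ 189.25 + 25 = 214.25, the angle opposite AC is not acute, so the smallest enclosing circle has AC as diameter.
Centre = midpoint of AC = (0.75, 0.5), r² = 259.25/4 = 64.8125.
r = √(64.8125) ≈ 8.051.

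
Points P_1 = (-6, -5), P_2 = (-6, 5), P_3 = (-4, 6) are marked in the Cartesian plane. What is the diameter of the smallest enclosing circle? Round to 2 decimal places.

Side lengths²: P_1P_2² = 100, P_1P_3² = 125, P_2P_3² = 5.
Since P_1P_3² = 125 ≥ 100 + 5 = 105, the angle opposite P_1P_3 is not acute, so the smallest enclosing circle has P_1P_3 as diameter.
Centre = midpoint of P_1P_3 = (-5, 0.5), r² = 125/4 = 31.25.
Diameter = 2r = 2√(31.25) ≈ 11.18.

11.18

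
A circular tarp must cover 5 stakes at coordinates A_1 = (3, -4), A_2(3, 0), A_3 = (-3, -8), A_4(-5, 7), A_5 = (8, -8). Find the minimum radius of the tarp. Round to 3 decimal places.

9.925

The minimum enclosing circle of a finite set is fixed by two of the points (as a diameter) or three (as a circumcircle).
The farthest pair is A_4–A_5 with squared distance 394. The circle on this segment as diameter has centre (1.5, -0.5) and r² = 394/4 = 98.5.
Check A_1: distance² to centre = 14.5 ≤ 98.5, so it lies inside.
All remaining points lie in this disk, and no smaller disk contains both endpoints, so this is the minimum enclosing circle.
r = √(98.5) ≈ 9.925.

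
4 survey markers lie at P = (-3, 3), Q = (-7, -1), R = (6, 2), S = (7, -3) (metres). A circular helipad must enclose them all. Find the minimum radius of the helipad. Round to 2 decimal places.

7.07

A smallest enclosing disk is always determined by at most three of the input points on its boundary.
The minimum enclosing circle is determined by three boundary points: Q, R, S.
Their circumcentre is (1/34, -61/34) with r² = 28925/578.
The farthest remaining point P is at distance² 18589/578 ≤ 28925/578.
r = √(28925/578) ≈ 7.07.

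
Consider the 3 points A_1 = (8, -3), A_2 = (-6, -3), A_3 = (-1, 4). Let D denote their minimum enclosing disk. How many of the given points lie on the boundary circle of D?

Side lengths²: A_1A_2² = 196, A_1A_3² = 130, A_2A_3² = 74.
Since A_1A_2² = 196 < 130 + 74 = 204, the triangle is acute, so the smallest enclosing circle is the circumcircle.
Circumcentre = (1, -19/7), r² = 2405/49.
The points at distance exactly r from the centre are A_1, A_2, A_3 — 3 points.

3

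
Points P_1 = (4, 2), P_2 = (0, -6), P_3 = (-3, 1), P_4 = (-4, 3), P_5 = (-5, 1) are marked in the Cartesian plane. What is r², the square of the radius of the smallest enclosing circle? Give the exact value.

31525/1156

The minimum enclosing circle is determined by three boundary points: P_1, P_2, P_4.
Their circumcentre is (-7/17, -27/34) with r² = 31525/1156.
The farthest remaining point P_5 is at distance² 28057/1156 ≤ 31525/1156.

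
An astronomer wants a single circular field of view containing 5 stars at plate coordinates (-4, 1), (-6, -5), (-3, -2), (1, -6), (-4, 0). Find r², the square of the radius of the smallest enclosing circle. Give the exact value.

4625/242

The minimum enclosing circle of a finite set is fixed by two of the points (as a diameter) or three (as a circumcircle).
The minimum enclosing circle is determined by three boundary points: (-4, 1), (-6, -5), (1, -6).
Their circumcentre is (-47/22, -65/22) with r² = 4625/242.
The farthest remaining point (-4, 0) is at distance² 2953/242 ≤ 4625/242.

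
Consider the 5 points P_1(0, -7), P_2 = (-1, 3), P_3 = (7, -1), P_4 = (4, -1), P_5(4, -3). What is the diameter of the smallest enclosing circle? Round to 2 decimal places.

The minimum enclosing circle of a finite set is fixed by two of the points (as a diameter) or three (as a circumcircle).
The minimum enclosing circle is determined by three boundary points: P_1, P_2, P_3.
Their circumcentre is (61/38, -34/19) with r² = 42925/1444.
The farthest remaining point P_5 is at distance² 10397/1444 ≤ 42925/1444.
Diameter = 2r = 2√(42925/1444) ≈ 10.90.

10.90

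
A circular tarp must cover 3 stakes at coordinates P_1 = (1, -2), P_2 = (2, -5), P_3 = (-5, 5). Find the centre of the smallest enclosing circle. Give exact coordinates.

Side lengths²: P_1P_2² = 10, P_1P_3² = 85, P_2P_3² = 149.
Since P_2P_3² = 149 ≥ 85 + 10 = 95, the angle opposite P_2P_3 is not acute, so the smallest enclosing circle has P_2P_3 as diameter.
Centre = midpoint of P_2P_3 = (-1.5, 0), r² = 149/4 = 37.25.
Centre = (-1.5, 0).

(-1.5, 0)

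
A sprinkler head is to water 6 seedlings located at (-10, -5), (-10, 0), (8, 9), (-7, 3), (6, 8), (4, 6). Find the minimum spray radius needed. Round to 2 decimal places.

11.40

By Welzl's lemma the MEC is supported by two points (diametrically opposite) or three points (on a circumcircle).
The farthest pair is (-10, -5)–(8, 9) with squared distance 520. The circle on this segment as diameter has centre (-1, 2) and r² = 520/4 = 130.
Check (-10, 0): distance² to centre = 85 ≤ 130, so it lies inside.
All remaining points lie in this disk, and no smaller disk contains both endpoints, so this is the minimum enclosing circle.
r = √130 ≈ 11.40.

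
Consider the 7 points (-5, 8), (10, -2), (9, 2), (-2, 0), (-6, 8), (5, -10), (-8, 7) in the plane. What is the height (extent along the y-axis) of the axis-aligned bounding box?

18

max y = 8, min y = -10, so height = 18.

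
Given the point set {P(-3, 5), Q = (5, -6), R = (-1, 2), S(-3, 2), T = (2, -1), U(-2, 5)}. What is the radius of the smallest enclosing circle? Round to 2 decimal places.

6.80

The farthest pair is P–Q with squared distance 185. The circle on this segment as diameter has centre (1, -0.5) and r² = 185/4 = 46.25.
Check R: distance² to centre = 10.25 ≤ 46.25, so it lies inside.
All remaining points lie in this disk, and no smaller disk contains both endpoints, so this is the minimum enclosing circle.
r = √(46.25) ≈ 6.80.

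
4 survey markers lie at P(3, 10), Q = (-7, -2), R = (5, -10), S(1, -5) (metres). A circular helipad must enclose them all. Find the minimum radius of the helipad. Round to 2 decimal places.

10.11

The minimum enclosing circle is determined by three boundary points: P, Q, R.
Their circumcentre is (41/14, -3/28) with r² = 80093/784.
The farthest remaining point S is at distance² 21685/784 ≤ 80093/784.
r = √(80093/784) ≈ 10.11.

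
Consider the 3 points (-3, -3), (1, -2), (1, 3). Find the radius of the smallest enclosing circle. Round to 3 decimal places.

3.606

Call the three points A, B, C in the order given.
Side lengths²: AB² = 17, AC² = 52, BC² = 25.
Since AC² = 52 ≥ 25 + 17 = 42, the angle opposite AC is not acute, so the smallest enclosing circle has AC as diameter.
Centre = midpoint of AC = (-1, 0), r² = 52/4 = 13.
r = √13 ≈ 3.606.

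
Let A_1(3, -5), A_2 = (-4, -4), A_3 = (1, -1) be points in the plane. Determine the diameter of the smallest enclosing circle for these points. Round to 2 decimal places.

7.09

Side lengths²: A_1A_2² = 50, A_1A_3² = 20, A_2A_3² = 34.
Since A_1A_2² = 50 < 34 + 20 = 54, the triangle is acute, so the smallest enclosing circle is the circumcircle.
Circumcentre = (-6/13, -55/13), r² = 2125/169.
Diameter = 2r = 2√(2125/169) ≈ 7.09.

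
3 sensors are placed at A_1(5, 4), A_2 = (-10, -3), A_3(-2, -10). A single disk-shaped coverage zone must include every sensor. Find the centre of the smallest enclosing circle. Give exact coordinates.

Side lengths²: A_1A_2² = 274, A_1A_3² = 245, A_2A_3² = 113.
Since A_1A_2² = 274 < 245 + 113 = 358, the triangle is acute, so the smallest enclosing circle is the circumcircle.
Circumcentre = (-73/46, -67/46), r² = 77405/1058.
Centre = (-73/46, -67/46).

(-73/46, -67/46)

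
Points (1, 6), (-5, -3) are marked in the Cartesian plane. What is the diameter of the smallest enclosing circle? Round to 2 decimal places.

10.82

The smallest circle enclosing two points has them as diameter endpoints.
Centre = midpoint = (-2, 1.5); r² = |(1, 6)−(-5, -3)|²/4 = 117/4 = 29.25.
Diameter = 2r = 2√(29.25) ≈ 10.82.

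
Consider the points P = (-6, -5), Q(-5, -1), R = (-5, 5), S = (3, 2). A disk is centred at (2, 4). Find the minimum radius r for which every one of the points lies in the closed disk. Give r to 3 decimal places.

The required radius is the distance from (2, 4) to the farthest point.
Squared distances: 145, 74, 50, 5.
Maximum is 145, attained at P.
r = √145 ≈ 12.042.

12.042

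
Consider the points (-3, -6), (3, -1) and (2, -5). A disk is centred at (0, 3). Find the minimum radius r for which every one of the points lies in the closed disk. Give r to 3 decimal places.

9.487

The required radius is the distance from (0, 3) to the farthest point.
Squared distances: 90, 25, 68.
Maximum is 90, attained at (-3, -6).
r = √90 ≈ 9.487.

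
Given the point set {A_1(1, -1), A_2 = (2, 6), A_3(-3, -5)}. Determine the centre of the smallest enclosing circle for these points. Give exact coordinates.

Side lengths²: A_1A_2² = 50, A_1A_3² = 32, A_2A_3² = 146.
Since A_2A_3² = 146 ≥ 50 + 32 = 82, the angle opposite A_2A_3 is not acute, so the smallest enclosing circle has A_2A_3 as diameter.
Centre = midpoint of A_2A_3 = (-0.5, 0.5), r² = 146/4 = 36.5.
Centre = (-0.5, 0.5).

(-0.5, 0.5)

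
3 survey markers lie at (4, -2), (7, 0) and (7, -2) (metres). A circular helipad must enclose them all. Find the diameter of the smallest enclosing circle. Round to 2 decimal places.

3.61

Call the three points A, B, C in the order given.
Side lengths²: AB² = 13, AC² = 9, BC² = 4.
Since AB² = 13 ≥ 9 + 4 = 13, the angle opposite AB is not acute, so the smallest enclosing circle has AB as diameter.
Centre = midpoint of AB = (5.5, -1), r² = 13/4 = 3.25.
Diameter = 2r = 2√(3.25) ≈ 3.61.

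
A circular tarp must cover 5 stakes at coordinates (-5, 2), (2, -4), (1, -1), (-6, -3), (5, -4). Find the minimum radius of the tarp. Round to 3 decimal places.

By Welzl's lemma the MEC is supported by two points (diametrically opposite) or three points (on a circumcircle).
The minimum enclosing circle is determined by three boundary points: (-5, 2), (-6, -3), (5, -4).
Their circumcentre is (-9/28, -43/28) with r² = 13481/392.
The farthest remaining point (2, -4) is at distance² 4493/392 ≤ 13481/392.
r = √(13481/392) ≈ 5.864.

5.864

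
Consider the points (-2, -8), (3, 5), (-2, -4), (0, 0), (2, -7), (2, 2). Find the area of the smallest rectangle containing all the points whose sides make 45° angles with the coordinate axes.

In coordinates u = x + y, v = x − y the rectangle is axis-aligned; the map (x,y)→(u,v) scales areas by 2.
u-values: -10, 8, -6, 0, -5, 4; range = 8 − (-10) = 18.
v-values: 6, -2, 2, 0, 9, 0; range = 9 − (-2) = 11.
Area = (18 × 11) / 2 = 99.

99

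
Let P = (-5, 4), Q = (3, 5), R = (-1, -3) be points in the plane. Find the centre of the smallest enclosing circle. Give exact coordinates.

Side lengths²: PQ² = 65, PR² = 65, QR² = 80.
Since QR² = 80 < 65 + 65 = 130, the triangle is acute, so the smallest enclosing circle is the circumcircle.
Circumcentre = (-2/3, 11/6), r² = 845/36.
Centre = (-2/3, 11/6).

(-2/3, 11/6)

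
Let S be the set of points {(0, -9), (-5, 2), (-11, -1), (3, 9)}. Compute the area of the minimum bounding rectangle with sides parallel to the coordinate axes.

252

x ranges over [-11, 3], width 14.
y ranges over [-9, 9], height 18.
Area = 14 × 18 = 252.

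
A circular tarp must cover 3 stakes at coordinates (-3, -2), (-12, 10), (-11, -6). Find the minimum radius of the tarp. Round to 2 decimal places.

8.15

Call the three points A, B, C in the order given.
Side lengths²: AB² = 225, AC² = 80, BC² = 257.
Since BC² = 257 < 225 + 80 = 305, the triangle is acute, so the smallest enclosing circle is the circumcircle.
Circumcentre = (-221/22, 23/11), r² = 32125/484.
r = √(32125/484) ≈ 8.15.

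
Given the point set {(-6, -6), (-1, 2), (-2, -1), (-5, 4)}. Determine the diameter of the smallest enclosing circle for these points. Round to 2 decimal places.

10.10

A smallest enclosing disk is always determined by at most three of the input points on its boundary.
The minimum enclosing circle is determined by three boundary points: (-6, -6), (-1, 2), (-5, 4).
Their circumcentre is (-211/42, -22/21) with r² = 44945/1764.
The farthest remaining point (-2, -1) is at distance² 16133/1764 ≤ 44945/1764.
Diameter = 2r = 2√(44945/1764) ≈ 10.10.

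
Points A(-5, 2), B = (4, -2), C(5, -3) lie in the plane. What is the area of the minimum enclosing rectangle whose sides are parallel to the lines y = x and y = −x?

In coordinates u = x + y, v = x − y the rectangle is axis-aligned; the map (x,y)→(u,v) scales areas by 2.
u-values: -3, 2, 2; range = 2 − (-3) = 5.
v-values: -7, 6, 8; range = 8 − (-7) = 15.
Area = (5 × 15) / 2 = 37.5.

37.5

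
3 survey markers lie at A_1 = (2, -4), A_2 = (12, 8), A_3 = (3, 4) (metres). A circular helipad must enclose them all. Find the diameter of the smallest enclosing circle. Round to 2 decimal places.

15.62

Side lengths²: A_1A_2² = 244, A_1A_3² = 65, A_2A_3² = 97.
Since A_1A_2² = 244 ≥ 97 + 65 = 162, the angle opposite A_1A_2 is not acute, so the smallest enclosing circle has A_1A_2 as diameter.
Centre = midpoint of A_1A_2 = (7, 2), r² = 244/4 = 61.
Diameter = 2r = 2√61 ≈ 15.62.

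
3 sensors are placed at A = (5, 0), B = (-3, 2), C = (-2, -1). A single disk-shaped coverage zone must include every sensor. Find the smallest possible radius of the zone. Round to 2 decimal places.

4.12

Side lengths²: AB² = 68, AC² = 50, BC² = 10.
Since AB² = 68 ≥ 50 + 10 = 60, the angle opposite AB is not acute, so the smallest enclosing circle has AB as diameter.
Centre = midpoint of AB = (1, 1), r² = 68/4 = 17.
r = √17 ≈ 4.12.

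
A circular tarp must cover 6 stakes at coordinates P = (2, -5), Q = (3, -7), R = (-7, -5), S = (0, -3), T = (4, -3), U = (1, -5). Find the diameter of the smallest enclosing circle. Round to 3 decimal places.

11.180

The farthest pair is R–T with squared distance 125. The circle on this segment as diameter has centre (-1.5, -4) and r² = 125/4 = 31.25.
Check P: distance² to centre = 13.25 ≤ 31.25, so it lies inside.
All remaining points lie in this disk, and no smaller disk contains both endpoints, so this is the minimum enclosing circle.
Diameter = 2r = 2√(31.25) ≈ 11.180.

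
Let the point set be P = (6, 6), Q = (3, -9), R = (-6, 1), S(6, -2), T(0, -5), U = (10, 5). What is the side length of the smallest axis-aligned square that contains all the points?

The bounding box has width 16 and height 15.
An axis-aligned square enclosing the set must have side ≥ max(width, height).
So the minimum side is max(16, 15) = 16.

16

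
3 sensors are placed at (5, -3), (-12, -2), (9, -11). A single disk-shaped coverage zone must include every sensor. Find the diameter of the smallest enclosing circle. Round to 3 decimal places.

Call the three points A, B, C in the order given.
Side lengths²: AB² = 290, AC² = 80, BC² = 522.
Since BC² = 522 ≥ 290 + 80 = 370, the angle opposite BC is not acute, so the smallest enclosing circle has BC as diameter.
Centre = midpoint of BC = (-1.5, -6.5), r² = 522/4 = 130.5.
Diameter = 2r = 2√(130.5) ≈ 22.847.

22.847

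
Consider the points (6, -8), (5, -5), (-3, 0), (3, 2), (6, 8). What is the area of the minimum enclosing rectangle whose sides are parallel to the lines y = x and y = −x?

In coordinates u = x + y, v = x − y the rectangle is axis-aligned; the map (x,y)→(u,v) scales areas by 2.
u-values: -2, 0, -3, 5, 14; range = 14 − (-3) = 17.
v-values: 14, 10, -3, 1, -2; range = 14 − (-3) = 17.
Area = (17 × 17) / 2 = 144.5.

144.5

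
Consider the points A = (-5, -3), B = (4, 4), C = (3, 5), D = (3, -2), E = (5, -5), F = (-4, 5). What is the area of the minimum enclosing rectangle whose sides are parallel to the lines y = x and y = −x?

In coordinates u = x + y, v = x − y the rectangle is axis-aligned; the map (x,y)→(u,v) scales areas by 2.
u-values: -8, 8, 8, 1, 0, 1; range = 8 − (-8) = 16.
v-values: -2, 0, -2, 5, 10, -9; range = 10 − (-9) = 19.
Area = (16 × 19) / 2 = 152.

152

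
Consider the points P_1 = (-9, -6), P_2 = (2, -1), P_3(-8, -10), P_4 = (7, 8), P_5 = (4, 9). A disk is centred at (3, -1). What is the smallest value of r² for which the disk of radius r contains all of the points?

The required radius is the distance from (3, -1) to the farthest point.
Squared distances: 169, 1, 202, 97, 101.
Maximum is 202, attained at P_3.

202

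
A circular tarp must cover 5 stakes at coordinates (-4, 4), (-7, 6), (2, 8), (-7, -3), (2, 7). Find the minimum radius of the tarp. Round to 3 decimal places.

7.106

A smallest enclosing disk is always determined by at most three of the input points on its boundary.
The farthest pair is (2, 8)–(-7, -3) with squared distance 202. The circle on this segment as diameter has centre (-2.5, 2.5) and r² = 202/4 = 50.5.
Check (-4, 4): distance² to centre = 4.5 ≤ 50.5, so it lies inside.
All remaining points lie in this disk, and no smaller disk contains both endpoints, so this is the minimum enclosing circle.
r = √(50.5) ≈ 7.106.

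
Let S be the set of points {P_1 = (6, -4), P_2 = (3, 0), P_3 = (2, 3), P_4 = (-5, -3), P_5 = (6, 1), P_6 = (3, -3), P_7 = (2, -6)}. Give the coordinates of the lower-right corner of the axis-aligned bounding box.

x-range [-5, 6], y-range [-6, 3].
The lower-right corner is (6, -6).

(6, -6)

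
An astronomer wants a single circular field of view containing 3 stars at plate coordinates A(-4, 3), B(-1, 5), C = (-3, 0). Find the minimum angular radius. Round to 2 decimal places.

2.69

Side lengths²: AB² = 13, AC² = 10, BC² = 29.
Since BC² = 29 ≥ 13 + 10 = 23, the angle opposite BC is not acute, so the smallest enclosing circle has BC as diameter.
Centre = midpoint of BC = (-2, 2.5), r² = 29/4 = 7.25.
r = √(7.25) ≈ 2.69.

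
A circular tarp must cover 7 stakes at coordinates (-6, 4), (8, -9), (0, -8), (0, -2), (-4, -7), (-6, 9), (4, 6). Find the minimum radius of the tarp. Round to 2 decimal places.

The minimum enclosing circle of a finite set is fixed by two of the points (as a diameter) or three (as a circumcircle).
The farthest pair is (8, -9)–(-6, 9) with squared distance 520. The circle on this segment as diameter has centre (1, 0) and r² = 520/4 = 130.
Check (-6, 4): distance² to centre = 65 ≤ 130, so it lies inside.
All remaining points lie in this disk, and no smaller disk contains both endpoints, so this is the minimum enclosing circle.
r = √130 ≈ 11.40.

11.40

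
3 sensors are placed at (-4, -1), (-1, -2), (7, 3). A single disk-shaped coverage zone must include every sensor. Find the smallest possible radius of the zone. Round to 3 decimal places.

Call the three points A, B, C in the order given.
Side lengths²: AB² = 10, AC² = 137, BC² = 89.
Since AC² = 137 ≥ 89 + 10 = 99, the angle opposite AC is not acute, so the smallest enclosing circle has AC as diameter.
Centre = midpoint of AC = (1.5, 1), r² = 137/4 = 34.25.
r = √(34.25) ≈ 5.852.

5.852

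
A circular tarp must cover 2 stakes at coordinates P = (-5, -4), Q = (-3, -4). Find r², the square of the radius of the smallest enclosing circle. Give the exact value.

The smallest circle enclosing two points has them as diameter endpoints.
Centre = midpoint = (-4, -4); r² = |PQ|²/4 = 4/4 = 1.

1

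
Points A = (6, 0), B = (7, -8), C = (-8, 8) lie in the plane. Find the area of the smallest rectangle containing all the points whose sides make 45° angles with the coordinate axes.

108.5

In coordinates u = x + y, v = x − y the rectangle is axis-aligned; the map (x,y)→(u,v) scales areas by 2.
u-values: 6, -1, 0; range = 6 − (-1) = 7.
v-values: 6, 15, -16; range = 15 − (-16) = 31.
Area = (7 × 31) / 2 = 108.5.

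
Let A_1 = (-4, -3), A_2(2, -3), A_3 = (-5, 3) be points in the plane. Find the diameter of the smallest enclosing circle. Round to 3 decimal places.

9.220

Side lengths²: A_1A_2² = 36, A_1A_3² = 37, A_2A_3² = 85.
Since A_2A_3² = 85 ≥ 37 + 36 = 73, the angle opposite A_2A_3 is not acute, so the smallest enclosing circle has A_2A_3 as diameter.
Centre = midpoint of A_2A_3 = (-1.5, 0), r² = 85/4 = 21.25.
Diameter = 2r = 2√(21.25) ≈ 9.220.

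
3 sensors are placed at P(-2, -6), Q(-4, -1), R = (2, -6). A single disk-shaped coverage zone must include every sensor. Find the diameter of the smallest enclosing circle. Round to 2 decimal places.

Side lengths²: PQ² = 29, PR² = 16, QR² = 61.
Since QR² = 61 ≥ 29 + 16 = 45, the angle opposite QR is not acute, so the smallest enclosing circle has QR as diameter.
Centre = midpoint of QR = (-1, -3.5), r² = 61/4 = 15.25.
Diameter = 2r = 2√(15.25) ≈ 7.81.

7.81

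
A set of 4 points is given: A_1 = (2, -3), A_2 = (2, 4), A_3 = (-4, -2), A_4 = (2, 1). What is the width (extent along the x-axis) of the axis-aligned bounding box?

6

max x = 2, min x = -4, so width = 6.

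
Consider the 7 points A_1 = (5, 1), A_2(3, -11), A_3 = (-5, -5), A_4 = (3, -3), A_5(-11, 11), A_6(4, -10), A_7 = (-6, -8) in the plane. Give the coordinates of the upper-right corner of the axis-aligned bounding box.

(5, 11)

x-range [-11, 5], y-range [-11, 11].
The upper-right corner is (5, 11).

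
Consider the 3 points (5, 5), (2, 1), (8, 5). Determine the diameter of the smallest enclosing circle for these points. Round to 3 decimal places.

7.211

Call the three points A, B, C in the order given.
Side lengths²: AB² = 25, AC² = 9, BC² = 52.
Since BC² = 52 ≥ 25 + 9 = 34, the angle opposite BC is not acute, so the smallest enclosing circle has BC as diameter.
Centre = midpoint of BC = (5, 3), r² = 52/4 = 13.
Diameter = 2r = 2√13 ≈ 7.211.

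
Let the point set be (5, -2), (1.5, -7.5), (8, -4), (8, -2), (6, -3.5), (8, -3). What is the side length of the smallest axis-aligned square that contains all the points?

6.5

The bounding box has width 6.5 and height 5.5.
An axis-aligned square enclosing the set must have side ≥ max(width, height).
So the minimum side is max(6.5, 5.5) = 6.5.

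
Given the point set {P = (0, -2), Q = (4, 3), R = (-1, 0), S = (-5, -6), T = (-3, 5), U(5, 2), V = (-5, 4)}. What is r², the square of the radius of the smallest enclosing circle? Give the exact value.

By Welzl's lemma the MEC is supported by two points (diametrically opposite) or three points (on a circumcircle).
The minimum enclosing circle is determined by three boundary points: S, U, V.
Their circumcentre is (-0.8, -1) with r² = 42.64.
The farthest remaining point T is at distance² 40.84 ≤ 42.64.

42.64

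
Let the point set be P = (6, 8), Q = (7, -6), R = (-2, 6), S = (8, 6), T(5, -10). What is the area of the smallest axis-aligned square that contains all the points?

324

The bounding box has width 10 and height 18.
An axis-aligned square enclosing the set must have side ≥ max(width, height).
So the minimum side is max(10, 18) = 18.
Area = 18² = 324.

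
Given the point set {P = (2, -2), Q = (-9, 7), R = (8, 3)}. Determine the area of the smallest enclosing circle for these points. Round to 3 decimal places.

239.546

Side lengths²: PQ² = 202, PR² = 61, QR² = 305.
Since QR² = 305 ≥ 202 + 61 = 263, the angle opposite QR is not acute, so the smallest enclosing circle has QR as diameter.
Centre = midpoint of QR = (-0.5, 5), r² = 305/4 = 76.25.
Area = π·r² = π·76.25 ≈ 239.546.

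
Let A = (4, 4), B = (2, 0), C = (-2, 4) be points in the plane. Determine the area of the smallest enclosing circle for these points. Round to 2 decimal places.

31.42

Side lengths²: AB² = 20, AC² = 36, BC² = 32.
Since AC² = 36 < 32 + 20 = 52, the triangle is acute, so the smallest enclosing circle is the circumcircle.
Circumcentre = (1, 3), r² = 10.
Area = π·r² = π·10 ≈ 31.42.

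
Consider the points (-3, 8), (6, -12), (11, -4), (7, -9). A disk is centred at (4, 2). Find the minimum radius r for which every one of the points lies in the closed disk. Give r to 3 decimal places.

14.142

The required radius is the distance from (4, 2) to the farthest point.
Squared distances: 85, 200, 85, 130.
Maximum is 200, attained at (6, -12).
r = √200 ≈ 14.142.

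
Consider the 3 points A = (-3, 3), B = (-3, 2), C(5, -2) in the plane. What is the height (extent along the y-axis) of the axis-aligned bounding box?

5

max y = 3, min y = -2, so height = 5.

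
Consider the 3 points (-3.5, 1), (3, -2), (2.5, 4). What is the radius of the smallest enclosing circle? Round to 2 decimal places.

3.86

Call the three points A, B, C in the order given.
Side lengths²: AB² = 51.25, AC² = 45, BC² = 36.25.
Since AB² = 51.25 < 45 + 36.25 = 81.25, the triangle is acute, so the smallest enclosing circle is the circumcircle.
Circumcentre = (0.35, 0.8), r² = 14.8625.
r = √(14.8625) ≈ 3.86.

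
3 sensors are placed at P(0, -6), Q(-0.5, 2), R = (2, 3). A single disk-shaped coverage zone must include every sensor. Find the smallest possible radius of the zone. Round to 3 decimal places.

Side lengths²: PQ² = 64.25, PR² = 85, QR² = 7.25.
Since PR² = 85 ≥ 64.25 + 7.25 = 71.5, the angle opposite PR is not acute, so the smallest enclosing circle has PR as diameter.
Centre = midpoint of PR = (1, -1.5), r² = 85/4 = 21.25.
r = √(21.25) ≈ 4.610.

4.610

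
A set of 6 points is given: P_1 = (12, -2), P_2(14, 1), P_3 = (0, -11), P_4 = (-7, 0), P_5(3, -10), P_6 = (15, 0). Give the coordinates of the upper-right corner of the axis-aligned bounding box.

(15, 1)

x-range [-7, 15], y-range [-11, 1].
The upper-right corner is (15, 1).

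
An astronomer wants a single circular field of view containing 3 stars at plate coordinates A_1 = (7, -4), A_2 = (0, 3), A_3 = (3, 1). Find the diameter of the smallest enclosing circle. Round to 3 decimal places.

Side lengths²: A_1A_2² = 98, A_1A_3² = 41, A_2A_3² = 13.
Since A_1A_2² = 98 ≥ 41 + 13 = 54, the angle opposite A_1A_2 is not acute, so the smallest enclosing circle has A_1A_2 as diameter.
Centre = midpoint of A_1A_2 = (3.5, -0.5), r² = 98/4 = 24.5.
Diameter = 2r = 2√(24.5) ≈ 9.899.

9.899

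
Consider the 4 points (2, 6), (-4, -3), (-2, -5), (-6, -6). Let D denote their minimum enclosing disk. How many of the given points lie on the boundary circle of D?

The minimum enclosing circle of a finite set is fixed by two of the points (as a diameter) or three (as a circumcircle).
The farthest pair is (2, 6)–(-6, -6) with squared distance 208. The circle on this segment as diameter has centre (-2, 0) and r² = 208/4 = 52.
Check (-4, -3): distance² to centre = 13 ≤ 52, so it lies inside.
All remaining points lie in this disk, and no smaller disk contains both endpoints, so this is the minimum enclosing circle.
The points at distance exactly r from the centre are (2, 6), (-6, -6) — 2 points.

2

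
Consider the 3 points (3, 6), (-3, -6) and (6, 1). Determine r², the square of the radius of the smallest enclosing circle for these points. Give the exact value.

45

Call the three points A, B, C in the order given.
Side lengths²: AB² = 180, AC² = 34, BC² = 130.
Since AB² = 180 ≥ 130 + 34 = 164, the angle opposite AB is not acute, so the smallest enclosing circle has AB as diameter.
Centre = midpoint of AB = (0, 0), r² = 180/4 = 45.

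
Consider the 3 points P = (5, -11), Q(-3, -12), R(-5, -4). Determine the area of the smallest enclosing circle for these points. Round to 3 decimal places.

117.024

Side lengths²: PQ² = 65, PR² = 149, QR² = 68.
Since PR² = 149 ≥ 68 + 65 = 133, the angle opposite PR is not acute, so the smallest enclosing circle has PR as diameter.
Centre = midpoint of PR = (0, -7.5), r² = 149/4 = 37.25.
Area = π·r² = π·37.25 ≈ 117.024.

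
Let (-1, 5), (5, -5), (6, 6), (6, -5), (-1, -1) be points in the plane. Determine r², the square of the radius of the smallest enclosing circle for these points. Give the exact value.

A smallest enclosing disk is always determined by at most three of the input points on its boundary.
The minimum enclosing circle is determined by three boundary points: (-1, 5), (6, 6), (6, -5).
Their circumcentre is (45/14, 0.5) with r² = 3725/98.
The farthest remaining point (5, -5) is at distance² 3277/98 ≤ 3725/98.

3725/98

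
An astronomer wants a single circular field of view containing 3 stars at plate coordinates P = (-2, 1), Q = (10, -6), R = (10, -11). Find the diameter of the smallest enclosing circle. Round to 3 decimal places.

16.971

Side lengths²: PQ² = 193, PR² = 288, QR² = 25.
Since PR² = 288 ≥ 193 + 25 = 218, the angle opposite PR is not acute, so the smallest enclosing circle has PR as diameter.
Centre = midpoint of PR = (4, -5), r² = 288/4 = 72.
Diameter = 2r = 2√72 ≈ 16.971.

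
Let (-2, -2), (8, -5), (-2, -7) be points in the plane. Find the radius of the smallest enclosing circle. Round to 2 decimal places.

Call the three points A, B, C in the order given.
Side lengths²: AB² = 109, AC² = 25, BC² = 104.
Since AB² = 109 < 104 + 25 = 129, the triangle is acute, so the smallest enclosing circle is the circumcircle.
Circumcentre = (2.7, -4.5), r² = 28.34.
r = √(28.34) ≈ 5.32.

5.32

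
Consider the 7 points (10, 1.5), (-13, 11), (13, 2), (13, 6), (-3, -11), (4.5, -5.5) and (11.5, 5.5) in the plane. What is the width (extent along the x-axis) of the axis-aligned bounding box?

max x = 13, min x = -13, so width = 26.

26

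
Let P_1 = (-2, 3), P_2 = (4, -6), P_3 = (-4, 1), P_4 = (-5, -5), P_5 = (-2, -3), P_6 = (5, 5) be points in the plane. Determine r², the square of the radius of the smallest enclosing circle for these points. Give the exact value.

50.02

The minimum enclosing circle is determined by three boundary points: P_2, P_4, P_6.
Their circumcentre is (0.1, -0.1) with r² = 50.02.
The farthest remaining point P_3 is at distance² 18.02 ≤ 50.02.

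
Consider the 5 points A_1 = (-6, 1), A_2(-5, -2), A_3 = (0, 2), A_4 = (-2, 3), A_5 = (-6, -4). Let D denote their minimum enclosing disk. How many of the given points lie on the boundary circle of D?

2

By Welzl's lemma the MEC is supported by two points (diametrically opposite) or three points (on a circumcircle).
The farthest pair is A_3–A_5 with squared distance 72. The circle on this segment as diameter has centre (-3, -1) and r² = 72/4 = 18.
Check A_1: distance² to centre = 13 ≤ 18, so it lies inside.
All remaining points lie in this disk, and no smaller disk contains both endpoints, so this is the minimum enclosing circle.
The points at distance exactly r from the centre are A_3, A_5 — 2 points.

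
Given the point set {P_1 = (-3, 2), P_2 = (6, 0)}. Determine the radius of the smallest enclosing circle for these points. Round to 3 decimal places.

4.610

The smallest circle enclosing two points has them as diameter endpoints.
Centre = midpoint = (1.5, 1); r² = |P_1P_2|²/4 = 85/4 = 21.25.
r = √(21.25) ≈ 4.610.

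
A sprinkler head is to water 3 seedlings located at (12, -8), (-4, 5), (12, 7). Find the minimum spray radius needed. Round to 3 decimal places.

Call the three points A, B, C in the order given.
Side lengths²: AB² = 425, AC² = 225, BC² = 260.
Since AB² = 425 < 260 + 225 = 485, the triangle is acute, so the smallest enclosing circle is the circumcircle.
Circumcentre = (4.8125, -0.5), r² = 107.91015625.
r = √(107.91015625) ≈ 10.388.

10.388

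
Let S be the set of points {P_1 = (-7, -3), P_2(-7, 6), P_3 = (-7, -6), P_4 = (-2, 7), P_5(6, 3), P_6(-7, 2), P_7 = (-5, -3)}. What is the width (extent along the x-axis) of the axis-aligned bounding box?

max x = 6, min x = -7, so width = 13.

13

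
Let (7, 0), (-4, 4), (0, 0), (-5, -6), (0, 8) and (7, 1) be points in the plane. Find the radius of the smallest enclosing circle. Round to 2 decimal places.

7.69

The minimum enclosing circle of a finite set is fixed by two of the points (as a diameter) or three (as a circumcircle).
The minimum enclosing circle is determined by three boundary points: (-5, -6), (0, 8), (7, 1).
Their circumcentre is (-25/38, 13/38) with r² = 42653/722.
The farthest remaining point (7, 0) is at distance² 42425/722 ≤ 42653/722.
r = √(42653/722) ≈ 7.69.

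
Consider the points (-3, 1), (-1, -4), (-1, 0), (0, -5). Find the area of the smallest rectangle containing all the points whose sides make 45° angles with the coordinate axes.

In coordinates u = x + y, v = x − y the rectangle is axis-aligned; the map (x,y)→(u,v) scales areas by 2.
u-values: -2, -5, -1, -5; range = -1 − (-5) = 4.
v-values: -4, 3, -1, 5; range = 5 − (-4) = 9.
Area = (4 × 9) / 2 = 18.

18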